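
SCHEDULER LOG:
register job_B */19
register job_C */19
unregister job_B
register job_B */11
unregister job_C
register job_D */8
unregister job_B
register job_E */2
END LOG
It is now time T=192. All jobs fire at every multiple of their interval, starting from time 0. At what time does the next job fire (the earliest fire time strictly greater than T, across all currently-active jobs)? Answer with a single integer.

Op 1: register job_B */19 -> active={job_B:*/19}
Op 2: register job_C */19 -> active={job_B:*/19, job_C:*/19}
Op 3: unregister job_B -> active={job_C:*/19}
Op 4: register job_B */11 -> active={job_B:*/11, job_C:*/19}
Op 5: unregister job_C -> active={job_B:*/11}
Op 6: register job_D */8 -> active={job_B:*/11, job_D:*/8}
Op 7: unregister job_B -> active={job_D:*/8}
Op 8: register job_E */2 -> active={job_D:*/8, job_E:*/2}
  job_D: interval 8, next fire after T=192 is 200
  job_E: interval 2, next fire after T=192 is 194
Earliest fire time = 194 (job job_E)

Answer: 194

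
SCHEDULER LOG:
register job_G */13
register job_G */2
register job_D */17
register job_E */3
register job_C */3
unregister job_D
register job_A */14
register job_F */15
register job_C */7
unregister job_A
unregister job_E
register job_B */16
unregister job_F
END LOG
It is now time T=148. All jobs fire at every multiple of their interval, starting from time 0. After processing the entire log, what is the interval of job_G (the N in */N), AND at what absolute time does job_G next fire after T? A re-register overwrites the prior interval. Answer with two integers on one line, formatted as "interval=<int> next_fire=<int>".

Op 1: register job_G */13 -> active={job_G:*/13}
Op 2: register job_G */2 -> active={job_G:*/2}
Op 3: register job_D */17 -> active={job_D:*/17, job_G:*/2}
Op 4: register job_E */3 -> active={job_D:*/17, job_E:*/3, job_G:*/2}
Op 5: register job_C */3 -> active={job_C:*/3, job_D:*/17, job_E:*/3, job_G:*/2}
Op 6: unregister job_D -> active={job_C:*/3, job_E:*/3, job_G:*/2}
Op 7: register job_A */14 -> active={job_A:*/14, job_C:*/3, job_E:*/3, job_G:*/2}
Op 8: register job_F */15 -> active={job_A:*/14, job_C:*/3, job_E:*/3, job_F:*/15, job_G:*/2}
Op 9: register job_C */7 -> active={job_A:*/14, job_C:*/7, job_E:*/3, job_F:*/15, job_G:*/2}
Op 10: unregister job_A -> active={job_C:*/7, job_E:*/3, job_F:*/15, job_G:*/2}
Op 11: unregister job_E -> active={job_C:*/7, job_F:*/15, job_G:*/2}
Op 12: register job_B */16 -> active={job_B:*/16, job_C:*/7, job_F:*/15, job_G:*/2}
Op 13: unregister job_F -> active={job_B:*/16, job_C:*/7, job_G:*/2}
Final interval of job_G = 2
Next fire of job_G after T=148: (148//2+1)*2 = 150

Answer: interval=2 next_fire=150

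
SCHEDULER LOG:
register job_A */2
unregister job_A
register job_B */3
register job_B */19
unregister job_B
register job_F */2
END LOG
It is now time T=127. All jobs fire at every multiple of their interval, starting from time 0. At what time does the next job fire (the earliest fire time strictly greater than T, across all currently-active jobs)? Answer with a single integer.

Op 1: register job_A */2 -> active={job_A:*/2}
Op 2: unregister job_A -> active={}
Op 3: register job_B */3 -> active={job_B:*/3}
Op 4: register job_B */19 -> active={job_B:*/19}
Op 5: unregister job_B -> active={}
Op 6: register job_F */2 -> active={job_F:*/2}
  job_F: interval 2, next fire after T=127 is 128
Earliest fire time = 128 (job job_F)

Answer: 128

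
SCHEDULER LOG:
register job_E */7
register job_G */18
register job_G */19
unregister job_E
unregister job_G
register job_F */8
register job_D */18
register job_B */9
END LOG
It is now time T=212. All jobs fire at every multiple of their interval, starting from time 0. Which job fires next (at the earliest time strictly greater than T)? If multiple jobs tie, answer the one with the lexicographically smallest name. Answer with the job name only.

Answer: job_B

Derivation:
Op 1: register job_E */7 -> active={job_E:*/7}
Op 2: register job_G */18 -> active={job_E:*/7, job_G:*/18}
Op 3: register job_G */19 -> active={job_E:*/7, job_G:*/19}
Op 4: unregister job_E -> active={job_G:*/19}
Op 5: unregister job_G -> active={}
Op 6: register job_F */8 -> active={job_F:*/8}
Op 7: register job_D */18 -> active={job_D:*/18, job_F:*/8}
Op 8: register job_B */9 -> active={job_B:*/9, job_D:*/18, job_F:*/8}
  job_B: interval 9, next fire after T=212 is 216
  job_D: interval 18, next fire after T=212 is 216
  job_F: interval 8, next fire after T=212 is 216
Earliest = 216, winner (lex tiebreak) = job_B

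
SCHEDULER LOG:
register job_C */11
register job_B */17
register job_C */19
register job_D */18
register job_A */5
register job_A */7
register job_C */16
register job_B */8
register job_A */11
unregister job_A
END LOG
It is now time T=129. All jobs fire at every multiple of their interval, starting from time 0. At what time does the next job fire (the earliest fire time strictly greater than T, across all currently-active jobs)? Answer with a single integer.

Answer: 136

Derivation:
Op 1: register job_C */11 -> active={job_C:*/11}
Op 2: register job_B */17 -> active={job_B:*/17, job_C:*/11}
Op 3: register job_C */19 -> active={job_B:*/17, job_C:*/19}
Op 4: register job_D */18 -> active={job_B:*/17, job_C:*/19, job_D:*/18}
Op 5: register job_A */5 -> active={job_A:*/5, job_B:*/17, job_C:*/19, job_D:*/18}
Op 6: register job_A */7 -> active={job_A:*/7, job_B:*/17, job_C:*/19, job_D:*/18}
Op 7: register job_C */16 -> active={job_A:*/7, job_B:*/17, job_C:*/16, job_D:*/18}
Op 8: register job_B */8 -> active={job_A:*/7, job_B:*/8, job_C:*/16, job_D:*/18}
Op 9: register job_A */11 -> active={job_A:*/11, job_B:*/8, job_C:*/16, job_D:*/18}
Op 10: unregister job_A -> active={job_B:*/8, job_C:*/16, job_D:*/18}
  job_B: interval 8, next fire after T=129 is 136
  job_C: interval 16, next fire after T=129 is 144
  job_D: interval 18, next fire after T=129 is 144
Earliest fire time = 136 (job job_B)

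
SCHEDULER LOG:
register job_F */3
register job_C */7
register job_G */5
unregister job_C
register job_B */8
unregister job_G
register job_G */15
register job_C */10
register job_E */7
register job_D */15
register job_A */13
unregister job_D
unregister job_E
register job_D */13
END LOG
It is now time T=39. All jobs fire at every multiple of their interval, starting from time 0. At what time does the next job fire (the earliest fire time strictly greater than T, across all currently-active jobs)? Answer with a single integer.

Answer: 40

Derivation:
Op 1: register job_F */3 -> active={job_F:*/3}
Op 2: register job_C */7 -> active={job_C:*/7, job_F:*/3}
Op 3: register job_G */5 -> active={job_C:*/7, job_F:*/3, job_G:*/5}
Op 4: unregister job_C -> active={job_F:*/3, job_G:*/5}
Op 5: register job_B */8 -> active={job_B:*/8, job_F:*/3, job_G:*/5}
Op 6: unregister job_G -> active={job_B:*/8, job_F:*/3}
Op 7: register job_G */15 -> active={job_B:*/8, job_F:*/3, job_G:*/15}
Op 8: register job_C */10 -> active={job_B:*/8, job_C:*/10, job_F:*/3, job_G:*/15}
Op 9: register job_E */7 -> active={job_B:*/8, job_C:*/10, job_E:*/7, job_F:*/3, job_G:*/15}
Op 10: register job_D */15 -> active={job_B:*/8, job_C:*/10, job_D:*/15, job_E:*/7, job_F:*/3, job_G:*/15}
Op 11: register job_A */13 -> active={job_A:*/13, job_B:*/8, job_C:*/10, job_D:*/15, job_E:*/7, job_F:*/3, job_G:*/15}
Op 12: unregister job_D -> active={job_A:*/13, job_B:*/8, job_C:*/10, job_E:*/7, job_F:*/3, job_G:*/15}
Op 13: unregister job_E -> active={job_A:*/13, job_B:*/8, job_C:*/10, job_F:*/3, job_G:*/15}
Op 14: register job_D */13 -> active={job_A:*/13, job_B:*/8, job_C:*/10, job_D:*/13, job_F:*/3, job_G:*/15}
  job_A: interval 13, next fire after T=39 is 52
  job_B: interval 8, next fire after T=39 is 40
  job_C: interval 10, next fire after T=39 is 40
  job_D: interval 13, next fire after T=39 is 52
  job_F: interval 3, next fire after T=39 is 42
  job_G: interval 15, next fire after T=39 is 45
Earliest fire time = 40 (job job_B)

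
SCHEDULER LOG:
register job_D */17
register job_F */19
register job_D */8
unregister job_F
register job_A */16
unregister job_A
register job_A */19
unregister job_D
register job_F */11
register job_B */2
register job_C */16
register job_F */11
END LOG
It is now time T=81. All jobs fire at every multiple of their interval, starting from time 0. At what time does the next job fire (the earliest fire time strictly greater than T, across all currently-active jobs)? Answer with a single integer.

Op 1: register job_D */17 -> active={job_D:*/17}
Op 2: register job_F */19 -> active={job_D:*/17, job_F:*/19}
Op 3: register job_D */8 -> active={job_D:*/8, job_F:*/19}
Op 4: unregister job_F -> active={job_D:*/8}
Op 5: register job_A */16 -> active={job_A:*/16, job_D:*/8}
Op 6: unregister job_A -> active={job_D:*/8}
Op 7: register job_A */19 -> active={job_A:*/19, job_D:*/8}
Op 8: unregister job_D -> active={job_A:*/19}
Op 9: register job_F */11 -> active={job_A:*/19, job_F:*/11}
Op 10: register job_B */2 -> active={job_A:*/19, job_B:*/2, job_F:*/11}
Op 11: register job_C */16 -> active={job_A:*/19, job_B:*/2, job_C:*/16, job_F:*/11}
Op 12: register job_F */11 -> active={job_A:*/19, job_B:*/2, job_C:*/16, job_F:*/11}
  job_A: interval 19, next fire after T=81 is 95
  job_B: interval 2, next fire after T=81 is 82
  job_C: interval 16, next fire after T=81 is 96
  job_F: interval 11, next fire after T=81 is 88
Earliest fire time = 82 (job job_B)

Answer: 82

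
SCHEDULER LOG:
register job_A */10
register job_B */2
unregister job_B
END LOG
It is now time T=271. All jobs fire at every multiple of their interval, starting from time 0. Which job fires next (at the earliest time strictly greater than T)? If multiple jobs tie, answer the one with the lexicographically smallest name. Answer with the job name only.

Answer: job_A

Derivation:
Op 1: register job_A */10 -> active={job_A:*/10}
Op 2: register job_B */2 -> active={job_A:*/10, job_B:*/2}
Op 3: unregister job_B -> active={job_A:*/10}
  job_A: interval 10, next fire after T=271 is 280
Earliest = 280, winner (lex tiebreak) = job_A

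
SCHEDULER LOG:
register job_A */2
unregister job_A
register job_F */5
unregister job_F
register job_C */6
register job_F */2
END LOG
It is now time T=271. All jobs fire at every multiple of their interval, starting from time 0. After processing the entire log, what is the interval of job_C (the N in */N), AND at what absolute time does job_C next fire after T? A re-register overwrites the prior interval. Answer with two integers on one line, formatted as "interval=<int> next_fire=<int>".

Op 1: register job_A */2 -> active={job_A:*/2}
Op 2: unregister job_A -> active={}
Op 3: register job_F */5 -> active={job_F:*/5}
Op 4: unregister job_F -> active={}
Op 5: register job_C */6 -> active={job_C:*/6}
Op 6: register job_F */2 -> active={job_C:*/6, job_F:*/2}
Final interval of job_C = 6
Next fire of job_C after T=271: (271//6+1)*6 = 276

Answer: interval=6 next_fire=276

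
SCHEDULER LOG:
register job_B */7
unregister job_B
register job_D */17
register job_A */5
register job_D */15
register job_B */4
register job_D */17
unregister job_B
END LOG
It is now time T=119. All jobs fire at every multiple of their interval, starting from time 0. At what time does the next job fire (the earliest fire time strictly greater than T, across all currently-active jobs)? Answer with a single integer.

Answer: 120

Derivation:
Op 1: register job_B */7 -> active={job_B:*/7}
Op 2: unregister job_B -> active={}
Op 3: register job_D */17 -> active={job_D:*/17}
Op 4: register job_A */5 -> active={job_A:*/5, job_D:*/17}
Op 5: register job_D */15 -> active={job_A:*/5, job_D:*/15}
Op 6: register job_B */4 -> active={job_A:*/5, job_B:*/4, job_D:*/15}
Op 7: register job_D */17 -> active={job_A:*/5, job_B:*/4, job_D:*/17}
Op 8: unregister job_B -> active={job_A:*/5, job_D:*/17}
  job_A: interval 5, next fire after T=119 is 120
  job_D: interval 17, next fire after T=119 is 136
Earliest fire time = 120 (job job_A)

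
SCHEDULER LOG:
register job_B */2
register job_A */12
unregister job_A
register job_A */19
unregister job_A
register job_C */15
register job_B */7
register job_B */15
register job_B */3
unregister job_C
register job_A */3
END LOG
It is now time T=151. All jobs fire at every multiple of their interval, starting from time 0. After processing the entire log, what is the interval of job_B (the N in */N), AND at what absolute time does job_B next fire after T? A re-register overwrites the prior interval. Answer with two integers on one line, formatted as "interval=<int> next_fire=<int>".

Answer: interval=3 next_fire=153

Derivation:
Op 1: register job_B */2 -> active={job_B:*/2}
Op 2: register job_A */12 -> active={job_A:*/12, job_B:*/2}
Op 3: unregister job_A -> active={job_B:*/2}
Op 4: register job_A */19 -> active={job_A:*/19, job_B:*/2}
Op 5: unregister job_A -> active={job_B:*/2}
Op 6: register job_C */15 -> active={job_B:*/2, job_C:*/15}
Op 7: register job_B */7 -> active={job_B:*/7, job_C:*/15}
Op 8: register job_B */15 -> active={job_B:*/15, job_C:*/15}
Op 9: register job_B */3 -> active={job_B:*/3, job_C:*/15}
Op 10: unregister job_C -> active={job_B:*/3}
Op 11: register job_A */3 -> active={job_A:*/3, job_B:*/3}
Final interval of job_B = 3
Next fire of job_B after T=151: (151//3+1)*3 = 153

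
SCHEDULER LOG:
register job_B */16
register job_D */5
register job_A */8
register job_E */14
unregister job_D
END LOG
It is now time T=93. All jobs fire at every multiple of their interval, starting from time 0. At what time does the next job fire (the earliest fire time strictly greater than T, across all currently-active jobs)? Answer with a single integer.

Answer: 96

Derivation:
Op 1: register job_B */16 -> active={job_B:*/16}
Op 2: register job_D */5 -> active={job_B:*/16, job_D:*/5}
Op 3: register job_A */8 -> active={job_A:*/8, job_B:*/16, job_D:*/5}
Op 4: register job_E */14 -> active={job_A:*/8, job_B:*/16, job_D:*/5, job_E:*/14}
Op 5: unregister job_D -> active={job_A:*/8, job_B:*/16, job_E:*/14}
  job_A: interval 8, next fire after T=93 is 96
  job_B: interval 16, next fire after T=93 is 96
  job_E: interval 14, next fire after T=93 is 98
Earliest fire time = 96 (job job_A)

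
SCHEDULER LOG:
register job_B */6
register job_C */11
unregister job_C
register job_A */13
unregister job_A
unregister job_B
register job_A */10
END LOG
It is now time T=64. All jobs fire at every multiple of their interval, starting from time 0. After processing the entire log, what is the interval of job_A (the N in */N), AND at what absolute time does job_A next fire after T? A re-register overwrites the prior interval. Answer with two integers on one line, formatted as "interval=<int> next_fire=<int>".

Answer: interval=10 next_fire=70

Derivation:
Op 1: register job_B */6 -> active={job_B:*/6}
Op 2: register job_C */11 -> active={job_B:*/6, job_C:*/11}
Op 3: unregister job_C -> active={job_B:*/6}
Op 4: register job_A */13 -> active={job_A:*/13, job_B:*/6}
Op 5: unregister job_A -> active={job_B:*/6}
Op 6: unregister job_B -> active={}
Op 7: register job_A */10 -> active={job_A:*/10}
Final interval of job_A = 10
Next fire of job_A after T=64: (64//10+1)*10 = 70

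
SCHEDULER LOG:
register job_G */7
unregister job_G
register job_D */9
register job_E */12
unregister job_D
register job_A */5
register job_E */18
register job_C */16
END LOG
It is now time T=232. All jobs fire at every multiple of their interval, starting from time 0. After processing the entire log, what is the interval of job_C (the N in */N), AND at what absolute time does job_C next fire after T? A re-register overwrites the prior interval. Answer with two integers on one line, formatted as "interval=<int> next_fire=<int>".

Op 1: register job_G */7 -> active={job_G:*/7}
Op 2: unregister job_G -> active={}
Op 3: register job_D */9 -> active={job_D:*/9}
Op 4: register job_E */12 -> active={job_D:*/9, job_E:*/12}
Op 5: unregister job_D -> active={job_E:*/12}
Op 6: register job_A */5 -> active={job_A:*/5, job_E:*/12}
Op 7: register job_E */18 -> active={job_A:*/5, job_E:*/18}
Op 8: register job_C */16 -> active={job_A:*/5, job_C:*/16, job_E:*/18}
Final interval of job_C = 16
Next fire of job_C after T=232: (232//16+1)*16 = 240

Answer: interval=16 next_fire=240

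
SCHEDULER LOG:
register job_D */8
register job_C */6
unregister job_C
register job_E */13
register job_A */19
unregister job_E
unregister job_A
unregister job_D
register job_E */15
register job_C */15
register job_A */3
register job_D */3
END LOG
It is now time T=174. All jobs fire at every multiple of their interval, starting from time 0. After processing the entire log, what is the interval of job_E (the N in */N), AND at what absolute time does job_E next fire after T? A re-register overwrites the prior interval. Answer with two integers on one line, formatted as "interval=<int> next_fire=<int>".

Answer: interval=15 next_fire=180

Derivation:
Op 1: register job_D */8 -> active={job_D:*/8}
Op 2: register job_C */6 -> active={job_C:*/6, job_D:*/8}
Op 3: unregister job_C -> active={job_D:*/8}
Op 4: register job_E */13 -> active={job_D:*/8, job_E:*/13}
Op 5: register job_A */19 -> active={job_A:*/19, job_D:*/8, job_E:*/13}
Op 6: unregister job_E -> active={job_A:*/19, job_D:*/8}
Op 7: unregister job_A -> active={job_D:*/8}
Op 8: unregister job_D -> active={}
Op 9: register job_E */15 -> active={job_E:*/15}
Op 10: register job_C */15 -> active={job_C:*/15, job_E:*/15}
Op 11: register job_A */3 -> active={job_A:*/3, job_C:*/15, job_E:*/15}
Op 12: register job_D */3 -> active={job_A:*/3, job_C:*/15, job_D:*/3, job_E:*/15}
Final interval of job_E = 15
Next fire of job_E after T=174: (174//15+1)*15 = 180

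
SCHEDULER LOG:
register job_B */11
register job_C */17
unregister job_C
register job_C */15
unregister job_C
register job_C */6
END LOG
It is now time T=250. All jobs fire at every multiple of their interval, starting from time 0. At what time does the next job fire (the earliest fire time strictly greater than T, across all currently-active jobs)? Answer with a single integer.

Answer: 252

Derivation:
Op 1: register job_B */11 -> active={job_B:*/11}
Op 2: register job_C */17 -> active={job_B:*/11, job_C:*/17}
Op 3: unregister job_C -> active={job_B:*/11}
Op 4: register job_C */15 -> active={job_B:*/11, job_C:*/15}
Op 5: unregister job_C -> active={job_B:*/11}
Op 6: register job_C */6 -> active={job_B:*/11, job_C:*/6}
  job_B: interval 11, next fire after T=250 is 253
  job_C: interval 6, next fire after T=250 is 252
Earliest fire time = 252 (job job_C)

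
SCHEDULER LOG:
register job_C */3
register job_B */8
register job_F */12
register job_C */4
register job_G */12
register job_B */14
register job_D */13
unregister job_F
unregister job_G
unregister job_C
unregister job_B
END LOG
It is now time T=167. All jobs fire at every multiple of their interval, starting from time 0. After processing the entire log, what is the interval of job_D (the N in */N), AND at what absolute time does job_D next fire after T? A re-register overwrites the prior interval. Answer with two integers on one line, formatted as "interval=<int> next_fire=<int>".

Answer: interval=13 next_fire=169

Derivation:
Op 1: register job_C */3 -> active={job_C:*/3}
Op 2: register job_B */8 -> active={job_B:*/8, job_C:*/3}
Op 3: register job_F */12 -> active={job_B:*/8, job_C:*/3, job_F:*/12}
Op 4: register job_C */4 -> active={job_B:*/8, job_C:*/4, job_F:*/12}
Op 5: register job_G */12 -> active={job_B:*/8, job_C:*/4, job_F:*/12, job_G:*/12}
Op 6: register job_B */14 -> active={job_B:*/14, job_C:*/4, job_F:*/12, job_G:*/12}
Op 7: register job_D */13 -> active={job_B:*/14, job_C:*/4, job_D:*/13, job_F:*/12, job_G:*/12}
Op 8: unregister job_F -> active={job_B:*/14, job_C:*/4, job_D:*/13, job_G:*/12}
Op 9: unregister job_G -> active={job_B:*/14, job_C:*/4, job_D:*/13}
Op 10: unregister job_C -> active={job_B:*/14, job_D:*/13}
Op 11: unregister job_B -> active={job_D:*/13}
Final interval of job_D = 13
Next fire of job_D after T=167: (167//13+1)*13 = 169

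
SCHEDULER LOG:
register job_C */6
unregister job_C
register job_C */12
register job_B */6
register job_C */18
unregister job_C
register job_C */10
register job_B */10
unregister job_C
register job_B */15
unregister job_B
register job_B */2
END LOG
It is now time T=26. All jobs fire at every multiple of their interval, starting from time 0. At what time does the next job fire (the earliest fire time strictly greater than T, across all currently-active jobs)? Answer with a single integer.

Answer: 28

Derivation:
Op 1: register job_C */6 -> active={job_C:*/6}
Op 2: unregister job_C -> active={}
Op 3: register job_C */12 -> active={job_C:*/12}
Op 4: register job_B */6 -> active={job_B:*/6, job_C:*/12}
Op 5: register job_C */18 -> active={job_B:*/6, job_C:*/18}
Op 6: unregister job_C -> active={job_B:*/6}
Op 7: register job_C */10 -> active={job_B:*/6, job_C:*/10}
Op 8: register job_B */10 -> active={job_B:*/10, job_C:*/10}
Op 9: unregister job_C -> active={job_B:*/10}
Op 10: register job_B */15 -> active={job_B:*/15}
Op 11: unregister job_B -> active={}
Op 12: register job_B */2 -> active={job_B:*/2}
  job_B: interval 2, next fire after T=26 is 28
Earliest fire time = 28 (job job_B)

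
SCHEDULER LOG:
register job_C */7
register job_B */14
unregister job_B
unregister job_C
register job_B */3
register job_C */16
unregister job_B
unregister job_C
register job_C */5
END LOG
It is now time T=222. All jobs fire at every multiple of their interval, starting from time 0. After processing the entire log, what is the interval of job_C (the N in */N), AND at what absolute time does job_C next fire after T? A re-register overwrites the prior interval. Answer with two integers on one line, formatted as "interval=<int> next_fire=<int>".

Answer: interval=5 next_fire=225

Derivation:
Op 1: register job_C */7 -> active={job_C:*/7}
Op 2: register job_B */14 -> active={job_B:*/14, job_C:*/7}
Op 3: unregister job_B -> active={job_C:*/7}
Op 4: unregister job_C -> active={}
Op 5: register job_B */3 -> active={job_B:*/3}
Op 6: register job_C */16 -> active={job_B:*/3, job_C:*/16}
Op 7: unregister job_B -> active={job_C:*/16}
Op 8: unregister job_C -> active={}
Op 9: register job_C */5 -> active={job_C:*/5}
Final interval of job_C = 5
Next fire of job_C after T=222: (222//5+1)*5 = 225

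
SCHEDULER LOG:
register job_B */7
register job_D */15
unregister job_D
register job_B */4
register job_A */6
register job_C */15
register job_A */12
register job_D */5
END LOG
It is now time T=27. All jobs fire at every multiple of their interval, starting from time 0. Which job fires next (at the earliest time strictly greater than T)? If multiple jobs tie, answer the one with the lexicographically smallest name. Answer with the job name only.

Op 1: register job_B */7 -> active={job_B:*/7}
Op 2: register job_D */15 -> active={job_B:*/7, job_D:*/15}
Op 3: unregister job_D -> active={job_B:*/7}
Op 4: register job_B */4 -> active={job_B:*/4}
Op 5: register job_A */6 -> active={job_A:*/6, job_B:*/4}
Op 6: register job_C */15 -> active={job_A:*/6, job_B:*/4, job_C:*/15}
Op 7: register job_A */12 -> active={job_A:*/12, job_B:*/4, job_C:*/15}
Op 8: register job_D */5 -> active={job_A:*/12, job_B:*/4, job_C:*/15, job_D:*/5}
  job_A: interval 12, next fire after T=27 is 36
  job_B: interval 4, next fire after T=27 is 28
  job_C: interval 15, next fire after T=27 is 30
  job_D: interval 5, next fire after T=27 is 30
Earliest = 28, winner (lex tiebreak) = job_B

Answer: job_B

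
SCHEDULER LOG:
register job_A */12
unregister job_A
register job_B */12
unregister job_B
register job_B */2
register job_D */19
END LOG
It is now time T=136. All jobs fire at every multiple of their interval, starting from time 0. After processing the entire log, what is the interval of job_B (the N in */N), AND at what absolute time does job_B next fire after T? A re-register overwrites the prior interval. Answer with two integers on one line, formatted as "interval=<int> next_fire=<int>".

Op 1: register job_A */12 -> active={job_A:*/12}
Op 2: unregister job_A -> active={}
Op 3: register job_B */12 -> active={job_B:*/12}
Op 4: unregister job_B -> active={}
Op 5: register job_B */2 -> active={job_B:*/2}
Op 6: register job_D */19 -> active={job_B:*/2, job_D:*/19}
Final interval of job_B = 2
Next fire of job_B after T=136: (136//2+1)*2 = 138

Answer: interval=2 next_fire=138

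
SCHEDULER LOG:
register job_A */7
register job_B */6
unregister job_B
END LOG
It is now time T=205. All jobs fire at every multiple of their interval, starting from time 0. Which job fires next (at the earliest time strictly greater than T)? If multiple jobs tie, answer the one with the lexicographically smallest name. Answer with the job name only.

Answer: job_A

Derivation:
Op 1: register job_A */7 -> active={job_A:*/7}
Op 2: register job_B */6 -> active={job_A:*/7, job_B:*/6}
Op 3: unregister job_B -> active={job_A:*/7}
  job_A: interval 7, next fire after T=205 is 210
Earliest = 210, winner (lex tiebreak) = job_A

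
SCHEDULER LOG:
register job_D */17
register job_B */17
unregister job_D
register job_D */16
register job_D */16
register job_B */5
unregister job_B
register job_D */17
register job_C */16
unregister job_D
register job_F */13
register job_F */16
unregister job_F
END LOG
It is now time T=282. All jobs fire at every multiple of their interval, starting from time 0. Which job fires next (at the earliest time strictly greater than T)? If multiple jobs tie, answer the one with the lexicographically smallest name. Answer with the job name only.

Answer: job_C

Derivation:
Op 1: register job_D */17 -> active={job_D:*/17}
Op 2: register job_B */17 -> active={job_B:*/17, job_D:*/17}
Op 3: unregister job_D -> active={job_B:*/17}
Op 4: register job_D */16 -> active={job_B:*/17, job_D:*/16}
Op 5: register job_D */16 -> active={job_B:*/17, job_D:*/16}
Op 6: register job_B */5 -> active={job_B:*/5, job_D:*/16}
Op 7: unregister job_B -> active={job_D:*/16}
Op 8: register job_D */17 -> active={job_D:*/17}
Op 9: register job_C */16 -> active={job_C:*/16, job_D:*/17}
Op 10: unregister job_D -> active={job_C:*/16}
Op 11: register job_F */13 -> active={job_C:*/16, job_F:*/13}
Op 12: register job_F */16 -> active={job_C:*/16, job_F:*/16}
Op 13: unregister job_F -> active={job_C:*/16}
  job_C: interval 16, next fire after T=282 is 288
Earliest = 288, winner (lex tiebreak) = job_C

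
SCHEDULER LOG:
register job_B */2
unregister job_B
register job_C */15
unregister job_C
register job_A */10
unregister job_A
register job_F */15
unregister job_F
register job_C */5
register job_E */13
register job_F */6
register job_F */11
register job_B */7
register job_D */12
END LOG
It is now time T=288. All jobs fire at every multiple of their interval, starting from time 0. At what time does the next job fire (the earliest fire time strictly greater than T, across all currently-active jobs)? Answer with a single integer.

Answer: 290

Derivation:
Op 1: register job_B */2 -> active={job_B:*/2}
Op 2: unregister job_B -> active={}
Op 3: register job_C */15 -> active={job_C:*/15}
Op 4: unregister job_C -> active={}
Op 5: register job_A */10 -> active={job_A:*/10}
Op 6: unregister job_A -> active={}
Op 7: register job_F */15 -> active={job_F:*/15}
Op 8: unregister job_F -> active={}
Op 9: register job_C */5 -> active={job_C:*/5}
Op 10: register job_E */13 -> active={job_C:*/5, job_E:*/13}
Op 11: register job_F */6 -> active={job_C:*/5, job_E:*/13, job_F:*/6}
Op 12: register job_F */11 -> active={job_C:*/5, job_E:*/13, job_F:*/11}
Op 13: register job_B */7 -> active={job_B:*/7, job_C:*/5, job_E:*/13, job_F:*/11}
Op 14: register job_D */12 -> active={job_B:*/7, job_C:*/5, job_D:*/12, job_E:*/13, job_F:*/11}
  job_B: interval 7, next fire after T=288 is 294
  job_C: interval 5, next fire after T=288 is 290
  job_D: interval 12, next fire after T=288 is 300
  job_E: interval 13, next fire after T=288 is 299
  job_F: interval 11, next fire after T=288 is 297
Earliest fire time = 290 (job job_C)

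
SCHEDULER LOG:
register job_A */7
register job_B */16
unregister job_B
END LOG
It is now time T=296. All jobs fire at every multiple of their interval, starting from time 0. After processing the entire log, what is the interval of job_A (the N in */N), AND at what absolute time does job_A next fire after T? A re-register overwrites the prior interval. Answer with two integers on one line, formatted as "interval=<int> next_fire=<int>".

Answer: interval=7 next_fire=301

Derivation:
Op 1: register job_A */7 -> active={job_A:*/7}
Op 2: register job_B */16 -> active={job_A:*/7, job_B:*/16}
Op 3: unregister job_B -> active={job_A:*/7}
Final interval of job_A = 7
Next fire of job_A after T=296: (296//7+1)*7 = 301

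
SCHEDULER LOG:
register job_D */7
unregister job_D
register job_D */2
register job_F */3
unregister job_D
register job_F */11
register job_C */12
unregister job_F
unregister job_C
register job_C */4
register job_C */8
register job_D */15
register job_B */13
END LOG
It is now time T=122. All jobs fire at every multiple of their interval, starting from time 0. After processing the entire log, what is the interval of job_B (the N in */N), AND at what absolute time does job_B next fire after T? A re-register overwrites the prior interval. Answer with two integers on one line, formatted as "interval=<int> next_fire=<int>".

Answer: interval=13 next_fire=130

Derivation:
Op 1: register job_D */7 -> active={job_D:*/7}
Op 2: unregister job_D -> active={}
Op 3: register job_D */2 -> active={job_D:*/2}
Op 4: register job_F */3 -> active={job_D:*/2, job_F:*/3}
Op 5: unregister job_D -> active={job_F:*/3}
Op 6: register job_F */11 -> active={job_F:*/11}
Op 7: register job_C */12 -> active={job_C:*/12, job_F:*/11}
Op 8: unregister job_F -> active={job_C:*/12}
Op 9: unregister job_C -> active={}
Op 10: register job_C */4 -> active={job_C:*/4}
Op 11: register job_C */8 -> active={job_C:*/8}
Op 12: register job_D */15 -> active={job_C:*/8, job_D:*/15}
Op 13: register job_B */13 -> active={job_B:*/13, job_C:*/8, job_D:*/15}
Final interval of job_B = 13
Next fire of job_B after T=122: (122//13+1)*13 = 130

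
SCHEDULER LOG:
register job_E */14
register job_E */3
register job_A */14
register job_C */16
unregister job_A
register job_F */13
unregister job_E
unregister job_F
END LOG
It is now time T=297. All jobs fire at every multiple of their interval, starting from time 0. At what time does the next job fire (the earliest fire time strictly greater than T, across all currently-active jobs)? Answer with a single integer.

Op 1: register job_E */14 -> active={job_E:*/14}
Op 2: register job_E */3 -> active={job_E:*/3}
Op 3: register job_A */14 -> active={job_A:*/14, job_E:*/3}
Op 4: register job_C */16 -> active={job_A:*/14, job_C:*/16, job_E:*/3}
Op 5: unregister job_A -> active={job_C:*/16, job_E:*/3}
Op 6: register job_F */13 -> active={job_C:*/16, job_E:*/3, job_F:*/13}
Op 7: unregister job_E -> active={job_C:*/16, job_F:*/13}
Op 8: unregister job_F -> active={job_C:*/16}
  job_C: interval 16, next fire after T=297 is 304
Earliest fire time = 304 (job job_C)

Answer: 304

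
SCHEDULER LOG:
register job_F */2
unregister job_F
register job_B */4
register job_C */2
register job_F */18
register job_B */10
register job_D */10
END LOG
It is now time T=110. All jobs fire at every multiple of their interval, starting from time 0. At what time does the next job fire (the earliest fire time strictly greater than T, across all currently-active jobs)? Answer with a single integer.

Op 1: register job_F */2 -> active={job_F:*/2}
Op 2: unregister job_F -> active={}
Op 3: register job_B */4 -> active={job_B:*/4}
Op 4: register job_C */2 -> active={job_B:*/4, job_C:*/2}
Op 5: register job_F */18 -> active={job_B:*/4, job_C:*/2, job_F:*/18}
Op 6: register job_B */10 -> active={job_B:*/10, job_C:*/2, job_F:*/18}
Op 7: register job_D */10 -> active={job_B:*/10, job_C:*/2, job_D:*/10, job_F:*/18}
  job_B: interval 10, next fire after T=110 is 120
  job_C: interval 2, next fire after T=110 is 112
  job_D: interval 10, next fire after T=110 is 120
  job_F: interval 18, next fire after T=110 is 126
Earliest fire time = 112 (job job_C)

Answer: 112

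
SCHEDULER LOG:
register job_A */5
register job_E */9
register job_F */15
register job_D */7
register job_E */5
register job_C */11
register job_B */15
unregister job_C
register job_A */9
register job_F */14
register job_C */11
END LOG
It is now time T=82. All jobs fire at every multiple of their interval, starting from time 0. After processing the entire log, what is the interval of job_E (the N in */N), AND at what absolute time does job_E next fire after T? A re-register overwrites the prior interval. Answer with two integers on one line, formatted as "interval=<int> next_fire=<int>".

Op 1: register job_A */5 -> active={job_A:*/5}
Op 2: register job_E */9 -> active={job_A:*/5, job_E:*/9}
Op 3: register job_F */15 -> active={job_A:*/5, job_E:*/9, job_F:*/15}
Op 4: register job_D */7 -> active={job_A:*/5, job_D:*/7, job_E:*/9, job_F:*/15}
Op 5: register job_E */5 -> active={job_A:*/5, job_D:*/7, job_E:*/5, job_F:*/15}
Op 6: register job_C */11 -> active={job_A:*/5, job_C:*/11, job_D:*/7, job_E:*/5, job_F:*/15}
Op 7: register job_B */15 -> active={job_A:*/5, job_B:*/15, job_C:*/11, job_D:*/7, job_E:*/5, job_F:*/15}
Op 8: unregister job_C -> active={job_A:*/5, job_B:*/15, job_D:*/7, job_E:*/5, job_F:*/15}
Op 9: register job_A */9 -> active={job_A:*/9, job_B:*/15, job_D:*/7, job_E:*/5, job_F:*/15}
Op 10: register job_F */14 -> active={job_A:*/9, job_B:*/15, job_D:*/7, job_E:*/5, job_F:*/14}
Op 11: register job_C */11 -> active={job_A:*/9, job_B:*/15, job_C:*/11, job_D:*/7, job_E:*/5, job_F:*/14}
Final interval of job_E = 5
Next fire of job_E after T=82: (82//5+1)*5 = 85

Answer: interval=5 next_fire=85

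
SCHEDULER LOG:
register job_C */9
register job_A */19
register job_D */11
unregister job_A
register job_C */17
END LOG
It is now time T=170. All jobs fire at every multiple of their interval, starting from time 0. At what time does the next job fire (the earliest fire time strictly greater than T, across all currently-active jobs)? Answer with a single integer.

Op 1: register job_C */9 -> active={job_C:*/9}
Op 2: register job_A */19 -> active={job_A:*/19, job_C:*/9}
Op 3: register job_D */11 -> active={job_A:*/19, job_C:*/9, job_D:*/11}
Op 4: unregister job_A -> active={job_C:*/9, job_D:*/11}
Op 5: register job_C */17 -> active={job_C:*/17, job_D:*/11}
  job_C: interval 17, next fire after T=170 is 187
  job_D: interval 11, next fire after T=170 is 176
Earliest fire time = 176 (job job_D)

Answer: 176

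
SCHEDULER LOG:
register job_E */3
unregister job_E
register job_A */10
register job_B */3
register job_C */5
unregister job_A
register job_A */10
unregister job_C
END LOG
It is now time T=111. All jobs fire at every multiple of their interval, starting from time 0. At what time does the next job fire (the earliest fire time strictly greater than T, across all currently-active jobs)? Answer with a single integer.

Op 1: register job_E */3 -> active={job_E:*/3}
Op 2: unregister job_E -> active={}
Op 3: register job_A */10 -> active={job_A:*/10}
Op 4: register job_B */3 -> active={job_A:*/10, job_B:*/3}
Op 5: register job_C */5 -> active={job_A:*/10, job_B:*/3, job_C:*/5}
Op 6: unregister job_A -> active={job_B:*/3, job_C:*/5}
Op 7: register job_A */10 -> active={job_A:*/10, job_B:*/3, job_C:*/5}
Op 8: unregister job_C -> active={job_A:*/10, job_B:*/3}
  job_A: interval 10, next fire after T=111 is 120
  job_B: interval 3, next fire after T=111 is 114
Earliest fire time = 114 (job job_B)

Answer: 114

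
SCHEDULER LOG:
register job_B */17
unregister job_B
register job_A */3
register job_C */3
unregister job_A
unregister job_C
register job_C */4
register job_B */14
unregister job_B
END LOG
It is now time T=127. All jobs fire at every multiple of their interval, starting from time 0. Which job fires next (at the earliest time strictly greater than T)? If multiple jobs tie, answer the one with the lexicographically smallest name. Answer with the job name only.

Answer: job_C

Derivation:
Op 1: register job_B */17 -> active={job_B:*/17}
Op 2: unregister job_B -> active={}
Op 3: register job_A */3 -> active={job_A:*/3}
Op 4: register job_C */3 -> active={job_A:*/3, job_C:*/3}
Op 5: unregister job_A -> active={job_C:*/3}
Op 6: unregister job_C -> active={}
Op 7: register job_C */4 -> active={job_C:*/4}
Op 8: register job_B */14 -> active={job_B:*/14, job_C:*/4}
Op 9: unregister job_B -> active={job_C:*/4}
  job_C: interval 4, next fire after T=127 is 128
Earliest = 128, winner (lex tiebreak) = job_C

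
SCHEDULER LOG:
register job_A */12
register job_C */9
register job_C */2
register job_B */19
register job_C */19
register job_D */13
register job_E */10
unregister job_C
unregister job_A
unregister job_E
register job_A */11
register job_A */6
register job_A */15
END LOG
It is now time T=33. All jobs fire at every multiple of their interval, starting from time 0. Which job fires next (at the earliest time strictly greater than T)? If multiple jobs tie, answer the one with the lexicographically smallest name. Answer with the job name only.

Op 1: register job_A */12 -> active={job_A:*/12}
Op 2: register job_C */9 -> active={job_A:*/12, job_C:*/9}
Op 3: register job_C */2 -> active={job_A:*/12, job_C:*/2}
Op 4: register job_B */19 -> active={job_A:*/12, job_B:*/19, job_C:*/2}
Op 5: register job_C */19 -> active={job_A:*/12, job_B:*/19, job_C:*/19}
Op 6: register job_D */13 -> active={job_A:*/12, job_B:*/19, job_C:*/19, job_D:*/13}
Op 7: register job_E */10 -> active={job_A:*/12, job_B:*/19, job_C:*/19, job_D:*/13, job_E:*/10}
Op 8: unregister job_C -> active={job_A:*/12, job_B:*/19, job_D:*/13, job_E:*/10}
Op 9: unregister job_A -> active={job_B:*/19, job_D:*/13, job_E:*/10}
Op 10: unregister job_E -> active={job_B:*/19, job_D:*/13}
Op 11: register job_A */11 -> active={job_A:*/11, job_B:*/19, job_D:*/13}
Op 12: register job_A */6 -> active={job_A:*/6, job_B:*/19, job_D:*/13}
Op 13: register job_A */15 -> active={job_A:*/15, job_B:*/19, job_D:*/13}
  job_A: interval 15, next fire after T=33 is 45
  job_B: interval 19, next fire after T=33 is 38
  job_D: interval 13, next fire after T=33 is 39
Earliest = 38, winner (lex tiebreak) = job_B

Answer: job_B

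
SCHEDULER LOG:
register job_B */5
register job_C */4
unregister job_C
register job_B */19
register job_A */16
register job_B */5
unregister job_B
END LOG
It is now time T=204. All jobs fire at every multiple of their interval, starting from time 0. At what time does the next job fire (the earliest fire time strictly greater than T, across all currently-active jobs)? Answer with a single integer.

Answer: 208

Derivation:
Op 1: register job_B */5 -> active={job_B:*/5}
Op 2: register job_C */4 -> active={job_B:*/5, job_C:*/4}
Op 3: unregister job_C -> active={job_B:*/5}
Op 4: register job_B */19 -> active={job_B:*/19}
Op 5: register job_A */16 -> active={job_A:*/16, job_B:*/19}
Op 6: register job_B */5 -> active={job_A:*/16, job_B:*/5}
Op 7: unregister job_B -> active={job_A:*/16}
  job_A: interval 16, next fire after T=204 is 208
Earliest fire time = 208 (job job_A)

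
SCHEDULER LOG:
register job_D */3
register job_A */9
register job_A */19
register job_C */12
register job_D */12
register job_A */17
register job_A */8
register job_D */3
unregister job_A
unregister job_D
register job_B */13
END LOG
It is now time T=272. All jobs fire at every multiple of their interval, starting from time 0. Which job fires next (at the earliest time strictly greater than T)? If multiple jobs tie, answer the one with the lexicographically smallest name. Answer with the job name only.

Answer: job_B

Derivation:
Op 1: register job_D */3 -> active={job_D:*/3}
Op 2: register job_A */9 -> active={job_A:*/9, job_D:*/3}
Op 3: register job_A */19 -> active={job_A:*/19, job_D:*/3}
Op 4: register job_C */12 -> active={job_A:*/19, job_C:*/12, job_D:*/3}
Op 5: register job_D */12 -> active={job_A:*/19, job_C:*/12, job_D:*/12}
Op 6: register job_A */17 -> active={job_A:*/17, job_C:*/12, job_D:*/12}
Op 7: register job_A */8 -> active={job_A:*/8, job_C:*/12, job_D:*/12}
Op 8: register job_D */3 -> active={job_A:*/8, job_C:*/12, job_D:*/3}
Op 9: unregister job_A -> active={job_C:*/12, job_D:*/3}
Op 10: unregister job_D -> active={job_C:*/12}
Op 11: register job_B */13 -> active={job_B:*/13, job_C:*/12}
  job_B: interval 13, next fire after T=272 is 273
  job_C: interval 12, next fire after T=272 is 276
Earliest = 273, winner (lex tiebreak) = job_B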